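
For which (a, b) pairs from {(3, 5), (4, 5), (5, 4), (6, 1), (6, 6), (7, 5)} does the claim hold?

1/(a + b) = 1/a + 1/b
None

Testing each pair:
(3, 5): LHS = 1/8, RHS = 8/15 → fails
(4, 5): LHS = 1/9, RHS = 9/20 → fails
(5, 4): LHS = 1/9, RHS = 9/20 → fails
(6, 1): LHS = 1/7, RHS = 7/6 → fails
(6, 6): LHS = 1/12, RHS = 1/3 → fails
(7, 5): LHS = 1/12, RHS = 12/35 → fails

No pair satisfies the claim.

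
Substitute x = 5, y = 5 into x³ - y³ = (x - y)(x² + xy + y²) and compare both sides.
LHS = 5³ - 5³ = 0
RHS = (5 - 5)(5² + 5·5 + 5²) = 0

LHS = RHS: the two sides agree.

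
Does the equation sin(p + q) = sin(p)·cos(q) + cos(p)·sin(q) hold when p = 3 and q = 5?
Holds

Substituting p = 3, q = 5:

LHS = sin(3 + 5) = sin(8) ≈ 0.9894
RHS = sin(3)·cos(5) + cos(3)·sin(5) = sin(3)·cos(5) + sin(5)·cos(3) ≈ 0.9894

LHS = RHS, so the equation holds at this point.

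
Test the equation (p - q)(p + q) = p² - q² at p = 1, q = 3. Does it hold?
Holds

Substituting p = 1, q = 3:

LHS = (1 - 3)(1 + 3) = -8
RHS = 1² - 3² = -8

LHS = RHS, so the equation holds at this point.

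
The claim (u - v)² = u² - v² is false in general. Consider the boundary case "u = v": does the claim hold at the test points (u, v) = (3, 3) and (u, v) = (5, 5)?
At (3, 3): LHS = 0, RHS = 0 → equal
At (5, 5): LHS = 0, RHS = 0 → equal

So the claim does hold at both of these boundary points, even though it is not an identity.

Answer: Yes, holds at both test points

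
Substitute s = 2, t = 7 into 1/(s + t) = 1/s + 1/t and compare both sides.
LHS = 1/(2 + 7) = 1/9
RHS = 1/2 + 1/7 = 9/14

LHS ≠ RHS, so the equation does not hold here.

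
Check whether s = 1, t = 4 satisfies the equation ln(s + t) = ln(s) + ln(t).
Fails

Substituting s = 1, t = 4:

LHS = ln(1 + 4) = ln(5) ≈ 1.609
RHS = ln(1) + ln(4) = ln(4) ≈ 1.386

LHS ≠ RHS, so the equation does not hold at this point.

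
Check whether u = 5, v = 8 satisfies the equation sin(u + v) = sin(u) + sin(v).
Substituting u = 5, v = 8:

LHS = sin(5 + 8) = sin(13) ≈ 0.4202
RHS = sin(5) + sin(8) ≈ 0.03043

LHS ≠ RHS, so the equation does not hold at this point.

Answer: Fails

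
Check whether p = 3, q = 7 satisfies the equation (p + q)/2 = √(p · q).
Fails

Substituting p = 3, q = 7:

LHS = (3 + 7)/2 = 5
RHS = √(3 · 7) = √(21) ≈ 4.583

LHS ≠ RHS, so the equation does not hold at this point.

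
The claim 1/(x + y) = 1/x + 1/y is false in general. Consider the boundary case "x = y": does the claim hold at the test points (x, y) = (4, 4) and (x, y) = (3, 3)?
No, fails at both test points

At (4, 4): LHS = 1/8 ≠ RHS = 1/2
At (3, 3): LHS = 1/6 ≠ RHS = 2/3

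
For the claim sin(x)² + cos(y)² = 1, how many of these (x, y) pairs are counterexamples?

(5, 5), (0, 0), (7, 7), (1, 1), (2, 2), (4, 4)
0

Testing each pair:
(5, 5): LHS = cos(5)² + sin(5)² = 1, RHS = 1 → satisfies claim
(0, 0): LHS = 1, RHS = 1 → satisfies claim
(7, 7): LHS = sin(7)² + cos(7)² = 1, RHS = 1 → satisfies claim
(1, 1): LHS = cos(1)² + sin(1)² = 1, RHS = 1 → satisfies claim
(2, 2): LHS = cos(2)² + sin(2)² = 1, RHS = 1 → satisfies claim
(4, 4): LHS = cos(4)² + sin(4)² = 1, RHS = 1 → satisfies claim

That makes 0 counterexamples.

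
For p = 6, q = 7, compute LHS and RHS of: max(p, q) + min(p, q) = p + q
LHS = max(6, 7) + min(6, 7) = 13
RHS = 6 + 7 = 13

LHS = RHS: the two sides agree.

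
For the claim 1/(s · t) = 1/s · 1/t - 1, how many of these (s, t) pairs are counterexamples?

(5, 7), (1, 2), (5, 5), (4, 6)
4

Testing each pair:
(5, 7): LHS = 1/35, RHS = -34/35 → counterexample
(1, 2): LHS = 1/2, RHS = -1/2 → counterexample
(5, 5): LHS = 1/25, RHS = -24/25 → counterexample
(4, 6): LHS = 1/24, RHS = -23/24 → counterexample

That makes 4 counterexamples.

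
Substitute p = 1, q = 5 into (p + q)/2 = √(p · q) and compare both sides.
LHS = (1 + 5)/2 = 3
RHS = √(1 · 5) = √(5) ≈ 2.236

LHS ≠ RHS (they differ by about 0.7639), so the equation does not hold here.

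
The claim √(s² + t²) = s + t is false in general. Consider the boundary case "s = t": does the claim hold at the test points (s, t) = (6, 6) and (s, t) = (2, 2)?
At (6, 6): LHS = 6·√(2) ≈ 8.485 ≠ RHS = 12
At (2, 2): LHS = 2·√(2) ≈ 2.828 ≠ RHS = 4

Answer: No, fails at both test points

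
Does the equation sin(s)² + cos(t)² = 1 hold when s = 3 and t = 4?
Substituting s = 3, t = 4:

LHS = sin(3)² + cos(4)² ≈ 0.4472
RHS = 1

LHS ≠ RHS, so the equation does not hold at this point.

Answer: Fails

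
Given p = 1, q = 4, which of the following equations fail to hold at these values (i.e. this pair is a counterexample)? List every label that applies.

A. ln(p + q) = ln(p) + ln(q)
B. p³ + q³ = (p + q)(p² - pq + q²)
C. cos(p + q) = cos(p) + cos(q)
A, C

Evaluating each claim at the given values:
A. LHS = ln(5) ≈ 1.609, RHS = ln(4) ≈ 1.386 → fails here (LHS ≠ RHS)
B. LHS = 65, RHS = 65 → holds here (LHS = RHS)
C. LHS = cos(5) ≈ 0.2837, RHS = cos(4) + cos(1) ≈ -0.1133 → fails here (LHS ≠ RHS)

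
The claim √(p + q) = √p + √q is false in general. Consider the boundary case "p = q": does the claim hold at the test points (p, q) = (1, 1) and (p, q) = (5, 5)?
At (1, 1): LHS = √(2) ≈ 1.414 ≠ RHS = 2
At (5, 5): LHS = √(10) ≈ 3.162 ≠ RHS = 2·√(5) ≈ 4.472

Answer: No, fails at both test points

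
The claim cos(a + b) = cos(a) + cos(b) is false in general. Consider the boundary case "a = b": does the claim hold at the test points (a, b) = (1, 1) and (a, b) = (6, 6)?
No, fails at both test points

At (1, 1): LHS = cos(2) ≈ -0.4161 ≠ RHS = 2·cos(1) ≈ 1.081
At (6, 6): LHS = cos(12) ≈ 0.8439 ≠ RHS = 2·cos(6) ≈ 1.92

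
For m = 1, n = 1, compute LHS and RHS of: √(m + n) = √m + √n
LHS = √(1 + 1) = √(2) ≈ 1.414
RHS = √1 + √1 = 2

LHS ≠ RHS (they differ by about 0.5858), so the equation does not hold here.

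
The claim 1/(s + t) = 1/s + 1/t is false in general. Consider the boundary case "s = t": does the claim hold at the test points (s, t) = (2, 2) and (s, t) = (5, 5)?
No, fails at both test points

At (2, 2): LHS = 1/4 ≠ RHS = 1
At (5, 5): LHS = 1/10 ≠ RHS = 2/5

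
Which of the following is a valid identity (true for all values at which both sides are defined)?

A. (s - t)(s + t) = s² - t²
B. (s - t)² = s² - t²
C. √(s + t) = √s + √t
A: holds — e.g. at (0, 1), both sides equal -1.
B: fails at (2, 7) — LHS = 25, RHS = -45.
C: fails at (2, 2) — LHS = 2, RHS = 2·√(2) ≈ 2.828.

Answer: A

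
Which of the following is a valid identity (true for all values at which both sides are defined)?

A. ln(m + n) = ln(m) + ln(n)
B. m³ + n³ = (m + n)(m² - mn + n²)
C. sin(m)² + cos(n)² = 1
B

A: fails at (3, 4) — LHS = ln(7) ≈ 1.946, RHS = ln(3) + ln(4) ≈ 2.485.
B: holds — e.g. at (3, 7), both sides equal 370.
C: fails at (1, 4) — LHS = cos(4)² + sin(1)² ≈ 1.135, RHS = 1.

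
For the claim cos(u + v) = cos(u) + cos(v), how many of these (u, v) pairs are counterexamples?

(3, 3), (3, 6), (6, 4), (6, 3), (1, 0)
5

Testing each pair:
(3, 3): LHS = cos(6) ≈ 0.9602, RHS = 2·cos(3) ≈ -1.98 → counterexample
(3, 6): LHS = cos(9) ≈ -0.9111, RHS = cos(3) + cos(6) ≈ -0.02982 → counterexample
(6, 4): LHS = cos(10) ≈ -0.8391, RHS = cos(4) + cos(6) ≈ 0.3065 → counterexample
(6, 3): LHS = cos(9) ≈ -0.9111, RHS = cos(3) + cos(6) ≈ -0.02982 → counterexample
(1, 0): LHS = cos(1) ≈ 0.5403, RHS = cos(1) + 1 ≈ 1.54 → counterexample

That makes 5 counterexamples.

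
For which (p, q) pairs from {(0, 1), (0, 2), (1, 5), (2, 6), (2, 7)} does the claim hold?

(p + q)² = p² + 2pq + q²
Testing each pair:
(0, 1): LHS = 1, RHS = 1 → holds
(0, 2): LHS = 4, RHS = 4 → holds
(1, 5): LHS = 36, RHS = 36 → holds
(2, 6): LHS = 64, RHS = 64 → holds
(2, 7): LHS = 81, RHS = 81 → holds

Every pair satisfies the claim.

Answer: All pairs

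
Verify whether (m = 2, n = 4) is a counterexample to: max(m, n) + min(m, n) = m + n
No

Substituting m = 2, n = 4:
LHS = max(2, 4) + min(2, 4) = 6
RHS = 2 + 4 = 6

The sides agree, so this pair does not disprove the claim.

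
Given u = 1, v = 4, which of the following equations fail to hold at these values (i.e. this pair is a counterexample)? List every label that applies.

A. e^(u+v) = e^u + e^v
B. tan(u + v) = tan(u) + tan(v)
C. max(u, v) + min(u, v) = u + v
Evaluating each claim at the given values:
A. LHS = e^5 ≈ 148.4, RHS = e + e^4 ≈ 57.32 → fails here (LHS ≠ RHS)
B. LHS = tan(5) ≈ -3.381, RHS = tan(4) + tan(1) ≈ 2.715 → fails here (LHS ≠ RHS)
C. LHS = 5, RHS = 5 → holds here (LHS = RHS)

Answer: A, B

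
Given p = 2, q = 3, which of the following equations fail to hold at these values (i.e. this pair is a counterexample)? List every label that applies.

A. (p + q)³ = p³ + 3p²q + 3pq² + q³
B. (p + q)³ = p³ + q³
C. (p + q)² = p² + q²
B, C

Evaluating each claim at the given values:
A. LHS = 125, RHS = 125 → holds here (LHS = RHS)
B. LHS = 125, RHS = 35 → fails here (LHS ≠ RHS)
C. LHS = 25, RHS = 13 → fails here (LHS ≠ RHS)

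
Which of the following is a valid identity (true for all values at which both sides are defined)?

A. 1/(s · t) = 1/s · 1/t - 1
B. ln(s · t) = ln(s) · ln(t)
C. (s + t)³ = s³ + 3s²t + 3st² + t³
A: fails at (2, 5) — LHS = 1/10, RHS = -9/10.
B: fails at (2, 2) — LHS = ln(4) ≈ 1.386, RHS = ln(2)² ≈ 0.4805.
C: holds — e.g. at (2, 4), both sides equal 216.

Answer: C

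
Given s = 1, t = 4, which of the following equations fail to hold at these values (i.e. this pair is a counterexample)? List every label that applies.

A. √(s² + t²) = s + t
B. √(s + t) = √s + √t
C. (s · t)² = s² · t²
A, B

Evaluating each claim at the given values:
A. LHS = √(17) ≈ 4.123, RHS = 5 → fails here (LHS ≠ RHS)
B. LHS = √(5) ≈ 2.236, RHS = 3 → fails here (LHS ≠ RHS)
C. LHS = 16, RHS = 16 → holds here (LHS = RHS)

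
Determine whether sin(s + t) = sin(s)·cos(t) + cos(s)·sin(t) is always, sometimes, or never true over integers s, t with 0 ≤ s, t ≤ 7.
The identity holds for every pair in the range. For instance at (s, t) = (2, 2): both sides equal sin(4) ≈ -0.7568.

Answer: Always true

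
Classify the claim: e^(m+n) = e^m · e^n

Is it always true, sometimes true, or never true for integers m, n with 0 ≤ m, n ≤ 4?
The identity holds for every pair in the range. For instance at (m, n) = (3, 2): both sides equal e^5 ≈ 148.4.

Answer: Always true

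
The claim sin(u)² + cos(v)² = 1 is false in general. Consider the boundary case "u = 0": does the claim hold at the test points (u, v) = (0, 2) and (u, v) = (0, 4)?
No, fails at both test points

At (0, 2): LHS = cos(2)² ≈ 0.1732 ≠ RHS = 1
At (0, 4): LHS = cos(4)² ≈ 0.4272 ≠ RHS = 1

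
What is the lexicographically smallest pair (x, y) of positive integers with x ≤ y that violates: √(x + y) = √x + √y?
Substituting (1, 1) into the claim:
LHS = √(1 + 1) = √(2) ≈ 1.414
RHS = √1 + √1 = 2

Since LHS ≠ RHS, this pair disproves the claim, and no lexicographically smaller pair (x ≤ y, positive integers) does.

For instance (2, 5) is also a counterexample (LHS = √(7) ≈ 2.646, RHS = √(2) + √(5) ≈ 3.65), but it's lexicographically larger.

Answer: (x, y) = (1, 1)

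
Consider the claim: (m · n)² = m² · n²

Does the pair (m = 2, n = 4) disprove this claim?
No

Substituting m = 2, n = 4:
LHS = (2 · 4)² = 64
RHS = 2² · 4² = 64

The sides agree, so this pair does not disprove the claim.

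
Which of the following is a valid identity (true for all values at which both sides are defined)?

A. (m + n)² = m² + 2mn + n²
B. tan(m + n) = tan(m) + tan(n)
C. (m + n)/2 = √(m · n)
A

A: holds — e.g. at (4, 6), both sides equal 100.
B: fails at (3, 3) — LHS = tan(6) ≈ -0.291, RHS = 2·tan(3) ≈ -0.2851.
C: fails at (3, 7) — LHS = 5, RHS = √(21) ≈ 4.583.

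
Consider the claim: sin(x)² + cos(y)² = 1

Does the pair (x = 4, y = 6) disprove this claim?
Substituting x = 4, y = 6:
LHS = sin(4)² + cos(6)² ≈ 1.495
RHS = 1

Since LHS ≠ RHS, this pair disproves the claim.

Answer: Yes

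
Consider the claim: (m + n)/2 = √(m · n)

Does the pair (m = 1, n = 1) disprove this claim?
No

Substituting m = 1, n = 1:
LHS = (1 + 1)/2 = 1
RHS = √(1 · 1) = 1

The sides agree, so this pair does not disprove the claim.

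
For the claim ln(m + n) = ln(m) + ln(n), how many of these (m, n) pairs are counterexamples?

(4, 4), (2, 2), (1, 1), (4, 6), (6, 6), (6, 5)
Testing each pair:
(4, 4): LHS = ln(8) ≈ 2.079, RHS = 2·ln(4) ≈ 2.773 → counterexample
(2, 2): LHS = ln(4) ≈ 1.386, RHS = 2·ln(2) ≈ 1.386 → satisfies claim
(1, 1): LHS = ln(2) ≈ 0.6931, RHS = 0 → counterexample
(4, 6): LHS = ln(10) ≈ 2.303, RHS = ln(4) + ln(6) ≈ 3.178 → counterexample
(6, 6): LHS = ln(12) ≈ 2.485, RHS = 2·ln(6) ≈ 3.584 → counterexample
(6, 5): LHS = ln(11) ≈ 2.398, RHS = ln(5) + ln(6) ≈ 3.401 → counterexample

That makes 5 counterexamples.

Answer: 5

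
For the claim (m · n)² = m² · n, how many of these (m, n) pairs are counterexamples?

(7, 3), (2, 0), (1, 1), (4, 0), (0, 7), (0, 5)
Testing each pair:
(7, 3): LHS = 441, RHS = 147 → counterexample
(2, 0): LHS = 0, RHS = 0 → satisfies claim
(1, 1): LHS = 1, RHS = 1 → satisfies claim
(4, 0): LHS = 0, RHS = 0 → satisfies claim
(0, 7): LHS = 0, RHS = 0 → satisfies claim
(0, 5): LHS = 0, RHS = 0 → satisfies claim

That makes 1 counterexample.

Answer: 1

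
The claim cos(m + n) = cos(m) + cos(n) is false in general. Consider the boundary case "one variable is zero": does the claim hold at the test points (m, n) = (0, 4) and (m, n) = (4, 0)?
At (0, 4): LHS = cos(4) ≈ -0.6536 ≠ RHS = cos(4) + 1 ≈ 0.3464
At (4, 0): LHS = cos(4) ≈ -0.6536 ≠ RHS = cos(4) + 1 ≈ 0.3464

Answer: No, fails at both test points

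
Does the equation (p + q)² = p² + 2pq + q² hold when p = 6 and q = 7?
Substituting p = 6, q = 7:

LHS = (6 + 7)² = 169
RHS = 6² + 2·6·7 + 7² = 169

LHS = RHS, so the equation holds at this point.

Answer: Holds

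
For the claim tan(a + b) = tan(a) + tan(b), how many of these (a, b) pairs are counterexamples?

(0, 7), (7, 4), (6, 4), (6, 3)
3

Testing each pair:
(0, 7): LHS = tan(7) ≈ 0.8714, RHS = tan(7) ≈ 0.8714 → satisfies claim
(7, 4): LHS = tan(11) ≈ -226, RHS = tan(7) + tan(4) ≈ 2.029 → counterexample
(6, 4): LHS = tan(10) ≈ 0.6484, RHS = tan(6) + tan(4) ≈ 0.8668 → counterexample
(6, 3): LHS = tan(9) ≈ -0.4523, RHS = tan(6) + tan(3) ≈ -0.4336 → counterexample

That makes 3 counterexamples.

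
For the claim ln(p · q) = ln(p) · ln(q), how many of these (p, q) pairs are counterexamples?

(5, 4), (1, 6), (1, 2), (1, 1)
3

Testing each pair:
(5, 4): LHS = ln(20) ≈ 2.996, RHS = ln(4)·ln(5) ≈ 2.231 → counterexample
(1, 6): LHS = ln(6) ≈ 1.792, RHS = 0 → counterexample
(1, 2): LHS = ln(2) ≈ 0.6931, RHS = 0 → counterexample
(1, 1): LHS = 0, RHS = 0 → satisfies claim

That makes 3 counterexamples.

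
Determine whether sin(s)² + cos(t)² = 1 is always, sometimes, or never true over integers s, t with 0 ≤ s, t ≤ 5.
It holds at (s, t) = (1, 1) (both sides equal 1), but fails at (s, t) = (4, 3) (LHS = sin(4)² + cos(3)² ≈ 1.553, RHS = 1).

Answer: Sometimes true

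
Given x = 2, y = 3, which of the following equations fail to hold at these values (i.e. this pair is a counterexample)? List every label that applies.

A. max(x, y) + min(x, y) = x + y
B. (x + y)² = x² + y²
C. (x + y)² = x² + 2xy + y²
B

Evaluating each claim at the given values:
A. LHS = 5, RHS = 5 → holds here (LHS = RHS)
B. LHS = 25, RHS = 13 → fails here (LHS ≠ RHS)
C. LHS = 25, RHS = 25 → holds here (LHS = RHS)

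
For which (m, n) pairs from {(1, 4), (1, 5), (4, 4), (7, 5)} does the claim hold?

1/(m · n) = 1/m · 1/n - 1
None

Testing each pair:
(1, 4): LHS = 1/4, RHS = -3/4 → fails
(1, 5): LHS = 1/5, RHS = -4/5 → fails
(4, 4): LHS = 1/16, RHS = -15/16 → fails
(7, 5): LHS = 1/35, RHS = -34/35 → fails

No pair satisfies the claim.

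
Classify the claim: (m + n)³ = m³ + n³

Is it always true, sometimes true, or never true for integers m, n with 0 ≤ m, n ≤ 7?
It holds at (m, n) = (0, 1) (both sides equal 1), but fails at (m, n) = (2, 6) (LHS = 512, RHS = 224).

Answer: Sometimes true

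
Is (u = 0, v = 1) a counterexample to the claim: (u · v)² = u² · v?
No

Substituting u = 0, v = 1:
LHS = (0 · 1)² = 0
RHS = 0² · 1 = 0

The sides agree, so this pair does not disprove the claim.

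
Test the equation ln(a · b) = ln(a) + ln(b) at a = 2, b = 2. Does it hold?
Holds

Substituting a = 2, b = 2:

LHS = ln(2 · 2) = ln(4) ≈ 1.386
RHS = ln(2) + ln(2) = 2·ln(2) ≈ 1.386

LHS = RHS, so the equation holds at this point.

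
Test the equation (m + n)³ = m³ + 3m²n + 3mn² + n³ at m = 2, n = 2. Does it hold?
Substituting m = 2, n = 2:

LHS = (2 + 2)³ = 64
RHS = 2³ + 3·2²·2 + 3·2·2² + 2³ = 64

LHS = RHS, so the equation holds at this point.

Answer: Holds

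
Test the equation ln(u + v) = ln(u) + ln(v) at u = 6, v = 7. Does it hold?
Substituting u = 6, v = 7:

LHS = ln(6 + 7) = ln(13) ≈ 2.565
RHS = ln(6) + ln(7) ≈ 3.738

LHS ≠ RHS, so the equation does not hold at this point.

Answer: Fails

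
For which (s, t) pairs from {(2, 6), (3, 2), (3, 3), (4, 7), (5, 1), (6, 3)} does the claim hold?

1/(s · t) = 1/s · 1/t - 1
Testing each pair:
(2, 6): LHS = 1/12, RHS = -11/12 → fails
(3, 2): LHS = 1/6, RHS = -5/6 → fails
(3, 3): LHS = 1/9, RHS = -8/9 → fails
(4, 7): LHS = 1/28, RHS = -27/28 → fails
(5, 1): LHS = 1/5, RHS = -4/5 → fails
(6, 3): LHS = 1/18, RHS = -17/18 → fails

No pair satisfies the claim.

Answer: None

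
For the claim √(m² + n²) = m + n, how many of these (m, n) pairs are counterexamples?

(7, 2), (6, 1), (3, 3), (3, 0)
3

Testing each pair:
(7, 2): LHS = √(53) ≈ 7.28, RHS = 9 → counterexample
(6, 1): LHS = √(37) ≈ 6.083, RHS = 7 → counterexample
(3, 3): LHS = 3·√(2) ≈ 4.243, RHS = 6 → counterexample
(3, 0): LHS = 3, RHS = 3 → satisfies claim

That makes 3 counterexamples.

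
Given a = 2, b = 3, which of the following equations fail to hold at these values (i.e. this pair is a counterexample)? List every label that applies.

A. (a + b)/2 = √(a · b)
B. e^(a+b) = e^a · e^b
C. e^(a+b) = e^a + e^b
A, C

Evaluating each claim at the given values:
A. LHS = 5/2, RHS = √(6) ≈ 2.449 → fails here (LHS ≠ RHS)
B. LHS = e^5 ≈ 148.4, RHS = e^5 ≈ 148.4 → holds here (LHS = RHS)
C. LHS = e^5 ≈ 148.4, RHS = e^2 + e^3 ≈ 27.47 → fails here (LHS ≠ RHS)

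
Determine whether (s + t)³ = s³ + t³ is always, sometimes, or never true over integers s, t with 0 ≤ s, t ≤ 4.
It holds at (s, t) = (4, 0) (both sides equal 64), but fails at (s, t) = (1, 2) (LHS = 27, RHS = 9).

Answer: Sometimes true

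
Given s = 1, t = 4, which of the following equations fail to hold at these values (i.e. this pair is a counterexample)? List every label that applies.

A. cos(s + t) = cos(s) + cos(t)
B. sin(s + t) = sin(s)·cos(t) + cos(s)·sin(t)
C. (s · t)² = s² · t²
A

Evaluating each claim at the given values:
A. LHS = cos(5) ≈ 0.2837, RHS = cos(4) + cos(1) ≈ -0.1133 → fails here (LHS ≠ RHS)
B. LHS = sin(5) ≈ -0.9589, RHS = sin(1)·cos(4) + sin(4)·cos(1) ≈ -0.9589 → holds here (LHS = RHS)
C. LHS = 16, RHS = 16 → holds here (LHS = RHS)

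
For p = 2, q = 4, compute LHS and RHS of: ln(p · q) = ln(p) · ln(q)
LHS = ln(2 · 4) = ln(8) ≈ 2.079
RHS = ln(2) · ln(4) ≈ 0.9609

LHS ≠ RHS (they differ by about 1.119), so the equation does not hold here.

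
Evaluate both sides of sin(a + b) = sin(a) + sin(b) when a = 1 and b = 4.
LHS = sin(1 + 4) = sin(5) ≈ -0.9589
RHS = sin(1) + sin(4) ≈ 0.08467

LHS ≠ RHS (they differ by about 1.044), so the equation does not hold here.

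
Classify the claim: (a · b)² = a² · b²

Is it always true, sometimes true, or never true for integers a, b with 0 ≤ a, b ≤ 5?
The identity holds for every pair in the range. For instance at (a, b) = (2, 2): both sides equal 16.

Answer: Always true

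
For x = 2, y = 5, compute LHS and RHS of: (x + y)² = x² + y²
LHS = (2 + 5)² = 49
RHS = 2² + 5² = 29

LHS ≠ RHS, so the equation does not hold here.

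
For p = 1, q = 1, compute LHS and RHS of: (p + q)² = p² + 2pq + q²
LHS = (1 + 1)² = 4
RHS = 1² + 2·1·1 + 1² = 4

LHS = RHS: the two sides agree.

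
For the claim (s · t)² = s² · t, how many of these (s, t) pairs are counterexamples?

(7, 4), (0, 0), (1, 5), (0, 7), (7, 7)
3

Testing each pair:
(7, 4): LHS = 784, RHS = 196 → counterexample
(0, 0): LHS = 0, RHS = 0 → satisfies claim
(1, 5): LHS = 25, RHS = 5 → counterexample
(0, 7): LHS = 0, RHS = 0 → satisfies claim
(7, 7): LHS = 2401, RHS = 343 → counterexample

That makes 3 counterexamples.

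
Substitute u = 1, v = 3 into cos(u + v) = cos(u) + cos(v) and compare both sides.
LHS = cos(1 + 3) = cos(4) ≈ -0.6536
RHS = cos(1) + cos(3) ≈ -0.4497

LHS ≠ RHS (they differ by about 0.204), so the equation does not hold here.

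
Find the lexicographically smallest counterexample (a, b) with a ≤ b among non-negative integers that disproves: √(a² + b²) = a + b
At (0, 7): both sides equal 7, so it holds there.

Substituting (1, 1) into the claim:
LHS = √(1² + 1²) = √(2) ≈ 1.414
RHS = 1 + 1 = 2

Since LHS ≠ RHS, this pair disproves the claim, and no lexicographically smaller pair (a ≤ b, non-negative integers) does.

For instance (2, 7) is also a counterexample (LHS = √(53) ≈ 7.28, RHS = 9), but it's lexicographically larger.

Answer: (a, b) = (1, 1)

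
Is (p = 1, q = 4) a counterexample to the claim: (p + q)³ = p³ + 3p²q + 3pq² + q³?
No

Substituting p = 1, q = 4:
LHS = (1 + 4)³ = 125
RHS = 1³ + 3·1²·4 + 3·1·4² + 4³ = 125

The sides agree, so this pair does not disprove the claim.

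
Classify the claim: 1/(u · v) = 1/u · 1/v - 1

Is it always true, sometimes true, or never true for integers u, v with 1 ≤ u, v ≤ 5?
Never true

The claim fails for every pair in the range. For instance at (u, v) = (3, 2): LHS = 1/6, RHS = -5/6.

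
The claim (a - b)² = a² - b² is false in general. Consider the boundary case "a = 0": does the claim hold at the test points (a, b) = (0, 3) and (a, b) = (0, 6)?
At (0, 3): LHS = 9 ≠ RHS = -9
At (0, 6): LHS = 36 ≠ RHS = -36

Answer: No, fails at both test points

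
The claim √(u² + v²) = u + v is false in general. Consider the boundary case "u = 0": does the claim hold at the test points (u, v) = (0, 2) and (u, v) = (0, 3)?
At (0, 2): LHS = 2, RHS = 2 → equal
At (0, 3): LHS = 3, RHS = 3 → equal

So the claim does hold at both of these boundary points, even though it is not an identity.

Answer: Yes, holds at both test points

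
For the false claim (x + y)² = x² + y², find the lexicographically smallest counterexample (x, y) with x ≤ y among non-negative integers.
(x, y) = (1, 1)

At (0, 1): both sides equal 1, so it holds there.
At (0, 7): both sides equal 49, so it holds there.

Substituting (1, 1) into the claim:
LHS = (1 + 1)² = 4
RHS = 1² + 1² = 2

Since LHS ≠ RHS, this pair disproves the claim, and no lexicographically smaller pair (x ≤ y, non-negative integers) does.

For instance (3, 5) is also a counterexample (LHS = 64, RHS = 34), but it's lexicographically larger.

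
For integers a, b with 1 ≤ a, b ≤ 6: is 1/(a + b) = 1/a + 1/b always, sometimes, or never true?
The claim fails for every pair in the range. For instance at (a, b) = (5, 4): LHS = 1/9, RHS = 9/20.

Answer: Never true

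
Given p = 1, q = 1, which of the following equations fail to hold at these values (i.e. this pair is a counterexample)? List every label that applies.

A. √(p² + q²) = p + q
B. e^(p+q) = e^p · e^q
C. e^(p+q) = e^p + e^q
Evaluating each claim at the given values:
A. LHS = √(2) ≈ 1.414, RHS = 2 → fails here (LHS ≠ RHS)
B. LHS = e^2 ≈ 7.389, RHS = e^2 ≈ 7.389 → holds here (LHS = RHS)
C. LHS = e^2 ≈ 7.389, RHS = 2·e ≈ 5.437 → fails here (LHS ≠ RHS)

Answer: A, C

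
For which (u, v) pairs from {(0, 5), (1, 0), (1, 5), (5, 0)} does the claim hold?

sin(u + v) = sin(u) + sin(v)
Testing each pair:
(0, 5): LHS = sin(5) ≈ -0.9589, RHS = sin(5) ≈ -0.9589 → holds
(1, 0): LHS = sin(1) ≈ 0.8415, RHS = sin(1) ≈ 0.8415 → holds
(1, 5): LHS = sin(6) ≈ -0.2794, RHS = sin(5) + sin(1) ≈ -0.1175 → fails
(5, 0): LHS = sin(5) ≈ -0.9589, RHS = sin(5) ≈ -0.9589 → holds

3 of 4 pairs satisfy the claim.

Answer: (0, 5), (1, 0), (5, 0)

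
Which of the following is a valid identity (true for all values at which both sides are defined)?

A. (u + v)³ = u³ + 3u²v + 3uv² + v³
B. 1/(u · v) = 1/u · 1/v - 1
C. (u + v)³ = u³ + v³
A: holds — e.g. at (1, 2), both sides equal 27.
B: fails at (4, 5) — LHS = 1/20, RHS = -19/20.
C: fails at (2, 4) — LHS = 216, RHS = 72.

Answer: A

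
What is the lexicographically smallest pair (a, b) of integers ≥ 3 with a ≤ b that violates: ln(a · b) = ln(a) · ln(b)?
(a, b) = (3, 3)

Substituting (3, 3) into the claim:
LHS = ln(3 · 3) = ln(9) ≈ 2.197
RHS = ln(3) · ln(3) = ln(3)² ≈ 1.207

Since LHS ≠ RHS, this pair disproves the claim, and no lexicographically smaller pair (a ≤ b, integers ≥ 3) does.

For instance (5, 5) is also a counterexample (LHS = ln(25) ≈ 3.219, RHS = ln(5)² ≈ 2.59), but it's lexicographically larger.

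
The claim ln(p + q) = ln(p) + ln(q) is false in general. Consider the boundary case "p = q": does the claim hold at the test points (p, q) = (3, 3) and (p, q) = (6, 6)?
At (3, 3): LHS = ln(6) ≈ 1.792 ≠ RHS = 2·ln(3) ≈ 2.197
At (6, 6): LHS = ln(12) ≈ 2.485 ≠ RHS = 2·ln(6) ≈ 3.584

Answer: No, fails at both test points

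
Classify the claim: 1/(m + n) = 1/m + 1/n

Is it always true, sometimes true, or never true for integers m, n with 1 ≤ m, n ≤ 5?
Never true

The claim fails for every pair in the range. For instance at (m, n) = (4, 5): LHS = 1/9, RHS = 9/20.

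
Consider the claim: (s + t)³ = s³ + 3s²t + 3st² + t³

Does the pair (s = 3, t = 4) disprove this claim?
Substituting s = 3, t = 4:
LHS = (3 + 4)³ = 343
RHS = 3³ + 3·3²·4 + 3·3·4² + 4³ = 343

The sides agree, so this pair does not disprove the claim.

Answer: No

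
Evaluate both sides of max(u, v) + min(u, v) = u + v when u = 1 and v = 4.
LHS = max(1, 4) + min(1, 4) = 5
RHS = 1 + 4 = 5

LHS = RHS: the two sides agree.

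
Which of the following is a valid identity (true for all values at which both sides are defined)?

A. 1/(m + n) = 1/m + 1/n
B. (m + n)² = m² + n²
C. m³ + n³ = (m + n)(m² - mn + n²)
A: fails at (3, 3) — LHS = 1/6, RHS = 2/3.
B: fails at (1, 3) — LHS = 16, RHS = 10.
C: holds — e.g. at (1, 3), both sides equal 28.

Answer: C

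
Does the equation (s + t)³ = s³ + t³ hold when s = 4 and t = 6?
Fails

Substituting s = 4, t = 6:

LHS = (4 + 6)³ = 1000
RHS = 4³ + 6³ = 280

LHS ≠ RHS, so the equation does not hold at this point.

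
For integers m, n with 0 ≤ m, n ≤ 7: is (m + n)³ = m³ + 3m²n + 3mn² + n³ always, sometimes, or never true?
The identity holds for every pair in the range. For instance at (m, n) = (0, 4): both sides equal 64.

Answer: Always true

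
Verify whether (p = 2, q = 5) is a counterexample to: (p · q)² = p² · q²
No

Substituting p = 2, q = 5:
LHS = (2 · 5)² = 100
RHS = 2² · 5² = 100

The sides agree, so this pair does not disprove the claim.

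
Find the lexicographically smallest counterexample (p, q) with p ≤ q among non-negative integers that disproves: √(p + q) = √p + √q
At (0, 1): both sides equal 1, so it holds there.

Substituting (1, 1) into the claim:
LHS = √(1 + 1) = √(2) ≈ 1.414
RHS = √1 + √1 = 2

Since LHS ≠ RHS, this pair disproves the claim, and no lexicographically smaller pair (p ≤ q, non-negative integers) does.

For instance (1, 7) is also a counterexample (LHS = 2·√(2) ≈ 2.828, RHS = 1 + √(7) ≈ 3.646), but it's lexicographically larger.

Answer: (p, q) = (1, 1)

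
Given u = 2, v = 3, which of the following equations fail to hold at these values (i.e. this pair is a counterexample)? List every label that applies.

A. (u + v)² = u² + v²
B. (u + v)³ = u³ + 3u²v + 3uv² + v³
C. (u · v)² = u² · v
Evaluating each claim at the given values:
A. LHS = 25, RHS = 13 → fails here (LHS ≠ RHS)
B. LHS = 125, RHS = 125 → holds here (LHS = RHS)
C. LHS = 36, RHS = 12 → fails here (LHS ≠ RHS)

Answer: A, C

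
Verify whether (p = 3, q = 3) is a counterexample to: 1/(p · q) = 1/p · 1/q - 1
Yes

Substituting p = 3, q = 3:
LHS = 1/(3 · 3) = 1/9
RHS = 1/3 · 1/3 - 1 = -8/9

Since LHS ≠ RHS, this pair disproves the claim.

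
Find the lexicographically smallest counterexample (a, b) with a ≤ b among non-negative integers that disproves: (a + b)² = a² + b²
At (0, 1): both sides equal 1, so it holds there.

Substituting (1, 1) into the claim:
LHS = (1 + 1)² = 4
RHS = 1² + 1² = 2

Since LHS ≠ RHS, this pair disproves the claim, and no lexicographically smaller pair (a ≤ b, non-negative integers) does.

For instance (4, 6) is also a counterexample (LHS = 100, RHS = 52), but it's lexicographically larger.

Answer: (a, b) = (1, 1)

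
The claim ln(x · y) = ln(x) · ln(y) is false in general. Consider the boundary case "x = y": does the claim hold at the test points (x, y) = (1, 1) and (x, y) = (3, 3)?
Only at (1, 1)

At (1, 1): LHS = 0, RHS = 0 → equal
At (3, 3): LHS = ln(9) ≈ 2.197 ≠ RHS = ln(3)² ≈ 1.207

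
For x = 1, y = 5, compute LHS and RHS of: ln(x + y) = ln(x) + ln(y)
LHS = ln(1 + 5) = ln(6) ≈ 1.792
RHS = ln(1) + ln(5) = ln(5) ≈ 1.609

LHS ≠ RHS (they differ by about 0.1823), so the equation does not hold here.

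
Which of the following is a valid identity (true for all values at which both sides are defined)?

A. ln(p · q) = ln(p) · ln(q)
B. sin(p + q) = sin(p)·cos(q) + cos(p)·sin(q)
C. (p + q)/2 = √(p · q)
A: fails at (2, 5) — LHS = ln(10) ≈ 2.303, RHS = ln(2)·ln(5) ≈ 1.116.
B: holds — e.g. at (0, 1), both sides equal sin(1) ≈ 0.8415.
C: fails at (5, 8) — LHS = 13/2, RHS = 2·√(10) ≈ 6.325.

Answer: B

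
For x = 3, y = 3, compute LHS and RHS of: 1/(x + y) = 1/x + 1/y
LHS = 1/(3 + 3) = 1/6
RHS = 1/3 + 1/3 = 2/3

LHS ≠ RHS, so the equation does not hold here.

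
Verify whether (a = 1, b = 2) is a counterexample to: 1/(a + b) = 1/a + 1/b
Substituting a = 1, b = 2:
LHS = 1/(1 + 2) = 1/3
RHS = 1/1 + 1/2 = 3/2

Since LHS ≠ RHS, this pair disproves the claim.

Answer: Yes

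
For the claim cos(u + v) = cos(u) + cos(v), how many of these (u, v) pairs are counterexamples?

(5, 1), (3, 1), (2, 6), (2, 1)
Testing each pair:
(5, 1): LHS = cos(6) ≈ 0.9602, RHS = cos(5) + cos(1) ≈ 0.824 → counterexample
(3, 1): LHS = cos(4) ≈ -0.6536, RHS = cos(3) + cos(1) ≈ -0.4497 → counterexample
(2, 6): LHS = cos(8) ≈ -0.1455, RHS = cos(2) + cos(6) ≈ 0.544 → counterexample
(2, 1): LHS = cos(3) ≈ -0.99, RHS = cos(2) + cos(1) ≈ 0.1242 → counterexample

That makes 4 counterexamples.

Answer: 4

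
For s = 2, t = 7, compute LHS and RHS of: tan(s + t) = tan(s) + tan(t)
LHS = tan(2 + 7) = tan(9) ≈ -0.4523
RHS = tan(2) + tan(7) ≈ -1.314

LHS ≠ RHS (they differ by about 0.8613), so the equation does not hold here.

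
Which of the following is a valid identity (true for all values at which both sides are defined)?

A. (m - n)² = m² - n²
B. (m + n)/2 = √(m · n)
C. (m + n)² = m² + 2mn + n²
C

A: fails at (2, 5) — LHS = 9, RHS = -21.
B: fails at (2, 4) — LHS = 3, RHS = 2·√(2) ≈ 2.828.
C: holds — e.g. at (3, 3), both sides equal 36.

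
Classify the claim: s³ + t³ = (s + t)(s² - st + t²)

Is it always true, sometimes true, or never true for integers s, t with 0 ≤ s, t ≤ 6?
Always true

The identity holds for every pair in the range. For instance at (s, t) = (0, 1): both sides equal 1.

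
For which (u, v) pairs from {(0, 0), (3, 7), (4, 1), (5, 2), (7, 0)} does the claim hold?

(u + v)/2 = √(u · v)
Testing each pair:
(0, 0): LHS = 0, RHS = 0 → holds
(3, 7): LHS = 5, RHS = √(21) ≈ 4.583 → fails
(4, 1): LHS = 5/2, RHS = 2 → fails
(5, 2): LHS = 7/2, RHS = √(10) ≈ 3.162 → fails
(7, 0): LHS = 7/2, RHS = 0 → fails

1 of 5 pairs satisfies the claim.

Answer: (0, 0)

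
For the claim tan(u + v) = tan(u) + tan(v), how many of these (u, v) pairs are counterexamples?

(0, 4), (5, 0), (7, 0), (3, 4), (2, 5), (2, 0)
2

Testing each pair:
(0, 4): LHS = tan(4) ≈ 1.158, RHS = tan(4) ≈ 1.158 → satisfies claim
(5, 0): LHS = tan(5) ≈ -3.381, RHS = tan(5) ≈ -3.381 → satisfies claim
(7, 0): LHS = tan(7) ≈ 0.8714, RHS = tan(7) ≈ 0.8714 → satisfies claim
(3, 4): LHS = tan(7) ≈ 0.8714, RHS = tan(3) + tan(4) ≈ 1.015 → counterexample
(2, 5): LHS = tan(7) ≈ 0.8714, RHS = tan(5) + tan(2) ≈ -5.566 → counterexample
(2, 0): LHS = tan(2) ≈ -2.185, RHS = tan(2) ≈ -2.185 → satisfies claim

That makes 2 counterexamples.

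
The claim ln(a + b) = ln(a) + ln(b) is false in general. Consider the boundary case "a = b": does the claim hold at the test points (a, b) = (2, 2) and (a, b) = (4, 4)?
Only at (2, 2)

At (2, 2): LHS = ln(4) ≈ 1.386, RHS = 2·ln(2) ≈ 1.386 → equal
At (4, 4): LHS = ln(8) ≈ 2.079 ≠ RHS = 2·ln(4) ≈ 2.773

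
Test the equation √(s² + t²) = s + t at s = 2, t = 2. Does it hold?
Substituting s = 2, t = 2:

LHS = √(2² + 2²) = 2·√(2) ≈ 2.828
RHS = 2 + 2 = 4

LHS ≠ RHS, so the equation does not hold at this point.

Answer: Fails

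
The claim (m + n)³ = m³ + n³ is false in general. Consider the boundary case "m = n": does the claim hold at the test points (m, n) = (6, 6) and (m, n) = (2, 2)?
No, fails at both test points

At (6, 6): LHS = 1728 ≠ RHS = 432
At (2, 2): LHS = 64 ≠ RHS = 16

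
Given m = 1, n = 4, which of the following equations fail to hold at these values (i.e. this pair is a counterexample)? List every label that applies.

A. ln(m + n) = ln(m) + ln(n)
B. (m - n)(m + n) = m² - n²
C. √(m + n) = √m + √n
A, C

Evaluating each claim at the given values:
A. LHS = ln(5) ≈ 1.609, RHS = ln(4) ≈ 1.386 → fails here (LHS ≠ RHS)
B. LHS = -15, RHS = -15 → holds here (LHS = RHS)
C. LHS = √(5) ≈ 2.236, RHS = 3 → fails here (LHS ≠ RHS)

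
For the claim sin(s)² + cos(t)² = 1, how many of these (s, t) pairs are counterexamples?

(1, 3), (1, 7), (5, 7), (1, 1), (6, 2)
4

Testing each pair:
(1, 3): LHS = sin(1)² + cos(3)² ≈ 1.688, RHS = 1 → counterexample
(1, 7): LHS = cos(7)² + sin(1)² ≈ 1.276, RHS = 1 → counterexample
(5, 7): LHS = cos(7)² + sin(5)² ≈ 1.488, RHS = 1 → counterexample
(1, 1): LHS = cos(1)² + sin(1)² = 1, RHS = 1 → satisfies claim
(6, 2): LHS = sin(6)² + cos(2)² ≈ 0.2513, RHS = 1 → counterexample

That makes 4 counterexamples.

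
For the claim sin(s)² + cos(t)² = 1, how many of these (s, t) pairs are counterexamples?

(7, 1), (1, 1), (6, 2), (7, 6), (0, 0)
3

Testing each pair:
(7, 1): LHS = cos(1)² + sin(7)² ≈ 0.7236, RHS = 1 → counterexample
(1, 1): LHS = cos(1)² + sin(1)² = 1, RHS = 1 → satisfies claim
(6, 2): LHS = sin(6)² + cos(2)² ≈ 0.2513, RHS = 1 → counterexample
(7, 6): LHS = sin(7)² + cos(6)² ≈ 1.354, RHS = 1 → counterexample
(0, 0): LHS = 1, RHS = 1 → satisfies claim

That makes 3 counterexamples.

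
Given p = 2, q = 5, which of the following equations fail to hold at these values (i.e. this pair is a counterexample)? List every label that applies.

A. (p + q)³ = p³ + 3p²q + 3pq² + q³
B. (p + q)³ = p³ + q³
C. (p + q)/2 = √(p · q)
Evaluating each claim at the given values:
A. LHS = 343, RHS = 343 → holds here (LHS = RHS)
B. LHS = 343, RHS = 133 → fails here (LHS ≠ RHS)
C. LHS = 7/2, RHS = √(10) ≈ 3.162 → fails here (LHS ≠ RHS)

Answer: B, C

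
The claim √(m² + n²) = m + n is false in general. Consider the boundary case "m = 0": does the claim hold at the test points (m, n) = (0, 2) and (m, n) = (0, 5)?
Yes, holds at both test points

At (0, 2): LHS = 2, RHS = 2 → equal
At (0, 5): LHS = 5, RHS = 5 → equal

So the claim does hold at both of these boundary points, even though it is not an identity.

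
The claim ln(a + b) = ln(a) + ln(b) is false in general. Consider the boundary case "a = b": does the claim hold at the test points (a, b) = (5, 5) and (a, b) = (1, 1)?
No, fails at both test points

At (5, 5): LHS = ln(10) ≈ 2.303 ≠ RHS = 2·ln(5) ≈ 3.219
At (1, 1): LHS = ln(2) ≈ 0.6931 ≠ RHS = 0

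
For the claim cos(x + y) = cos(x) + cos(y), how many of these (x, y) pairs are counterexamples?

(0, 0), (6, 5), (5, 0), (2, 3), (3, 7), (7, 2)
6

Testing each pair:
(0, 0): LHS = 1, RHS = 2 → counterexample
(6, 5): LHS = cos(11) ≈ 0.004426, RHS = cos(5) + cos(6) ≈ 1.244 → counterexample
(5, 0): LHS = cos(5) ≈ 0.2837, RHS = cos(5) + 1 ≈ 1.284 → counterexample
(2, 3): LHS = cos(5) ≈ 0.2837, RHS = cos(3) + cos(2) ≈ -1.406 → counterexample
(3, 7): LHS = cos(10) ≈ -0.8391, RHS = cos(3) + cos(7) ≈ -0.2361 → counterexample
(7, 2): LHS = cos(9) ≈ -0.9111, RHS = cos(2) + cos(7) ≈ 0.3378 → counterexample

That makes 6 counterexamples.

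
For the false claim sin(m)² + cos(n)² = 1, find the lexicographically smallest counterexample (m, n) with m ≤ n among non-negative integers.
(m, n) = (0, 1)

At (0, 0): both sides equal 1, so it holds there.

Substituting (0, 1) into the claim:
LHS = sin(0)² + cos(1)² = cos(1)² ≈ 0.2919
RHS = 1

Since LHS ≠ RHS, this pair disproves the claim, and no lexicographically smaller pair (m ≤ n, non-negative integers) does.

For instance (2, 5) is also a counterexample (LHS = cos(5)² + sin(2)² ≈ 0.9073, RHS = 1), but it's lexicographically larger.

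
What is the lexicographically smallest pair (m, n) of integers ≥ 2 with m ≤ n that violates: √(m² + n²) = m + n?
Substituting (2, 2) into the claim:
LHS = √(2² + 2²) = 2·√(2) ≈ 2.828
RHS = 2 + 2 = 4

Since LHS ≠ RHS, this pair disproves the claim, and no lexicographically smaller pair (m ≤ n, integers ≥ 2) does.

For instance (2, 9) is also a counterexample (LHS = √(85) ≈ 9.22, RHS = 11), but it's lexicographically larger.

Answer: (m, n) = (2, 2)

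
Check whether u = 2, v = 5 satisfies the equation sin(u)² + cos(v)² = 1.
Substituting u = 2, v = 5:

LHS = sin(2)² + cos(5)² ≈ 0.9073
RHS = 1

LHS ≠ RHS, so the equation does not hold at this point.

Answer: Fails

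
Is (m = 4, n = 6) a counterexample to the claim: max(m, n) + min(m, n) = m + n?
Substituting m = 4, n = 6:
LHS = max(4, 6) + min(4, 6) = 10
RHS = 4 + 6 = 10

The sides agree, so this pair does not disprove the claim.

Answer: No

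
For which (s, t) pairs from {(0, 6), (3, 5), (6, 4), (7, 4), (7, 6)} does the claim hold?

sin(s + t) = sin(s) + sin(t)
Testing each pair:
(0, 6): LHS = sin(6) ≈ -0.2794, RHS = sin(6) ≈ -0.2794 → holds
(3, 5): LHS = sin(8) ≈ 0.9894, RHS = sin(5) + sin(3) ≈ -0.8178 → fails
(6, 4): LHS = sin(10) ≈ -0.544, RHS = sin(4) + sin(6) ≈ -1.036 → fails
(7, 4): LHS = sin(11) ≈ -1, RHS = sin(4) + sin(7) ≈ -0.09982 → fails
(7, 6): LHS = sin(13) ≈ 0.4202, RHS = sin(6) + sin(7) ≈ 0.3776 → fails

1 of 5 pairs satisfies the claim.

Answer: (0, 6)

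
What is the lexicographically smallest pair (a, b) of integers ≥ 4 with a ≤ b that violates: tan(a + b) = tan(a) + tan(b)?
(a, b) = (4, 4)

Substituting (4, 4) into the claim:
LHS = tan(4 + 4) = tan(8) ≈ -6.8
RHS = tan(4) + tan(4) = 2·tan(4) ≈ 2.316

Since LHS ≠ RHS, this pair disproves the claim, and no lexicographically smaller pair (a ≤ b, integers ≥ 4) does.

For instance (7, 9) is also a counterexample (LHS = tan(16) ≈ 0.3006, RHS = tan(9) + tan(7) ≈ 0.4191), but it's lexicographically larger.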